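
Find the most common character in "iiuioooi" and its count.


Input: 'iiuioooi'
Operation: tally each character
Counts: 'i':4, 'o':3, 'u':1
Maximum: 'i' appears 4 times


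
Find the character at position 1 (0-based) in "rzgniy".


Input string: 'rzgniy'
Operation: get character at index 1
Index mapping: s[0]='r', s[1]='z'
Result: 'z'


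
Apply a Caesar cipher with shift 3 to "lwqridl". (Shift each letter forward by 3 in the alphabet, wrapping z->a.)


Input: 'lwqridl', shift = 3
Operation: for each letter, (position + 3) mod 26
Mapping: 'l'(11+3=14)->'o', 'w'(22+3=25)->'z', 'q'(16+3=19)->'t', 'r'(17+3=20)->'u', 'i'(8+3=11)->'l', 'd'(3+3=6)->'g', 'l'(11+3=14)->'o'
Result: oztulgo


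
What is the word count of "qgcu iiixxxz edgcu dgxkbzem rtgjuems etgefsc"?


Input string: 'qgcu iiixxxz edgcu dgxkbzem rtgjuems etgefsc'
Operation: split by spaces
Words found: 'qgcu', 'iiixxxz', 'edgcu', 'dgxkbzem', 'rtgjuems', 'etgefsc'
Word count: 6


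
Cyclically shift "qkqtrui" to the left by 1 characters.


Input: 'qkqtrui', shift = 1
Operation: split at index 1 and swap parts
Front part s[0:1] = 'q'
Back part s[1:] = 'kqtrui'
Rotated = back + front = 'kqtrui' + 'q'
Result: kqtruiq


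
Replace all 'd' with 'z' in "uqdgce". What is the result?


Input string: 'uqdgce'
Operation: replace 'd' with 'z'
Positions of 'd': 2
After replacement: uqzgce


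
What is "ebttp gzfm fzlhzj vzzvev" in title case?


Input string: 'ebttp gzfm fzlhzj vzzvev'
Operation: capitalize first letter of each word
Word transformations: 'ebttp'->'Ebttp', 'gzfm'->'Gzfm', 'fzlhzj'->'Fzlhzj', 'vzzvev'->'Vzzvev'
Result: Ebttp Gzfm Fzlhzj Vzzvev


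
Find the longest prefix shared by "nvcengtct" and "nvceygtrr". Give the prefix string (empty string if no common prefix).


String 1: 'nvcengtct'
String 2: 'nvceygtrr'
Compare position by position:
pos 0: 'n' vs 'n' match
pos 1: 'v' vs 'v' match
pos 2: 'c' vs 'c' match
pos 3: 'e' vs 'e' match
pos 4: 'n' vs 'y' differ -> stop
Longest common prefix: "nvce" (length 4)


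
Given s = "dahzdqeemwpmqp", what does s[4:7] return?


Input string: 'dahzdqeemwpmqp'
Operation: slice [4:7]
Extract characters: s[4]='d', s[5]='q', s[6]='e'
Result: dqe


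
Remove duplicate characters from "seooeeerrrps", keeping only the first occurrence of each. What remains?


Input: 'seooeeerrrps'
Operation: keep first occurrence of each character
Scan: s[0]='s' new -> keep; s[1]='e' new -> keep; s[2]='o' new -> keep; s[3]='o' seen -> skip; s[4]='e' seen -> skip; s[5]='e' seen -> skip; s[6]='e' seen -> skip; s[7]='r' new -> keep; s[8]='r' seen -> skip; s[9]='r' seen -> skip; s[10]='p' new -> keep; s[11]='s' seen -> skip
Result: seorp


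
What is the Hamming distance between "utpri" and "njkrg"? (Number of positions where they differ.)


String 1: 'utpri'
String 2: 'njkrg'
Compare each position: pos 0: 'u'!='n', pos 1: 't'!='j', pos 2: 'p'!='k', pos 3: 'r'=='r', pos 4: 'i'!='g'
Differing positions: 4
Hamming distance: 4


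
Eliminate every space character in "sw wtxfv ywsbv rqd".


Input string: 'sw wtxfv ywsbv rqd'
Operation: remove all spaces
Words: 'sw', 'wtxfv', 'ywsbv', 'rqd'
Join without spaces: swwtxfvywsbvrqd


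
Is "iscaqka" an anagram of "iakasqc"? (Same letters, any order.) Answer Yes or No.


String 1: 'iakasqc' -> sorted: 'aacikqs'
String 2: 'iscaqka' -> sorted: 'aacikqs'
Compare sorted forms: 'aacikqs' == 'aacikqs'
Anagram: Yes


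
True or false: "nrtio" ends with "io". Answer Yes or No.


Input string: 'nrtio'
Suffix to check: 'io'
Last 2 characters of input: 'io'
Match: True
Result: Yes


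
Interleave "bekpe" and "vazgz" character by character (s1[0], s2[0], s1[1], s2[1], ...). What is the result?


String 1: 'bekpe'
String 2: 'vazgz'
Operation: alternate characters
Pairs: 'b'+'v', 'e'+'a', 'k'+'z', 'p'+'g', 'e'+'z'
Result: bveakzpgez


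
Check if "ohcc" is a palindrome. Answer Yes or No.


Input string: 'ohcc'
Reversed: 'ccho'
Compare pairs: s[0]='o' vs s[3]='c' (mismatch), s[1]='h' vs s[2]='c' (mismatch)
Palindrome: No


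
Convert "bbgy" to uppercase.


Input string: 'bbgy'
Operation: convert each letter to uppercase
Mapping: 'b'->'B', 'b'->'B', 'g'->'G', 'y'->'Y'
Result: BBGY


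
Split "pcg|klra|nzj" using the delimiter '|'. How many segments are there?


Input string: 'pcg|klra|nzj'
Delimiter: '|'
Split result: 'pcg', 'klra', 'nzj'
Number of parts: 3


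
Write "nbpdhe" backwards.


Input string: 'nbpdhe'
Operation: reverse character order
Original order: 'n' -> 'b' -> 'p' -> 'd' -> 'h' -> 'e'
Reversed order: 'e' -> 'h' -> 'd' -> 'p' -> 'b' -> 'n'
Result: ehdpbn


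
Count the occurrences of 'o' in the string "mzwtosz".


Input string: 'mzwtosz'
Target character: 'o'
Scan each position: s[4]='o'
Matches found at indices: 4
Total: 1


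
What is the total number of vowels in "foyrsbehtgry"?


Input string: 'foyrsbehtgry'
Operation: count vowels (a, e, i, o, u)
Scan: s[0]='f', s[1]='o' (vowel), s[2]='y', s[3]='r', s[4]='s', s[5]='b', s[6]='e' (vowel), s[7]='h', s[8]='t', s[9]='g', s[10]='r', s[11]='y'
Vowels found: 2
Result: 2


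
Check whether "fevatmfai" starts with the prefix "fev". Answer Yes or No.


Input string: 'fevatmfai'
Prefix to check: 'fev'
First 3 characters of input: 'fev'
Match: True
Result: Yes


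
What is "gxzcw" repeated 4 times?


Input string: 'gxzcw'
Operation: repeat 4 times
Concatenation: 'gxzcw' + 'gxzcw' + 'gxzcw' + 'gxzcw'
Result: gxzcwgxzcwgxzcwgxzcw


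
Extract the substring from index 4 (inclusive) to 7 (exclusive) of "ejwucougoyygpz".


Input string: 'ejwucougoyygpz'
Operation: slice [4:7]
Extract characters: s[4]='c', s[5]='o', s[6]='u'
Result: cou


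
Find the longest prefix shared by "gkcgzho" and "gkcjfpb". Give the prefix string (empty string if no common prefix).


String 1: 'gkcgzho'
String 2: 'gkcjfpb'
Compare position by position:
pos 0: 'g' vs 'g' match
pos 1: 'k' vs 'k' match
pos 2: 'c' vs 'c' match
pos 3: 'g' vs 'j' differ -> stop
Longest common prefix: "gkc" (length 3)


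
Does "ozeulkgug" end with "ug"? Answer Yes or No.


Input string: 'ozeulkgug'
Suffix to check: 'ug'
Last 2 characters of input: 'ug'
Match: True
Result: Yes


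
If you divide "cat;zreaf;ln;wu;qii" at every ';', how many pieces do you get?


Input string: 'cat;zreaf;ln;wu;qii'
Delimiter: ';'
Split result: 'cat', 'zreaf', 'ln', 'wu', 'qii'
Number of parts: 5


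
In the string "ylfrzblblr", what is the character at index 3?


Input string: 'ylfrzblblr'
Operation: get character at index 3
Index mapping: s[0]='y', s[1]='l', s[2]='f', s[3]='r'
Result: 'r'


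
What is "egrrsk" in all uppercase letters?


Input string: 'egrrsk'
Operation: convert each letter to uppercase
Mapping: 'e'->'E', 'g'->'G', 'r'->'R', 'r'->'R', 's'->'S', 'k'->'K'
Result: EGRRSK


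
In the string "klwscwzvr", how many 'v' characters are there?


Input string: 'klwscwzvr'
Target character: 'v'
Scan each position: s[7]='v'
Matches found at indices: 7
Total: 1


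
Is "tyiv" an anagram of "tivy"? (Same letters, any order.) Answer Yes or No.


String 1: 'tivy' -> sorted: 'itvy'
String 2: 'tyiv' -> sorted: 'itvy'
Compare sorted forms: 'itvy' == 'itvy'
Anagram: Yes


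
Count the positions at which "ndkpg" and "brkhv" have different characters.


String 1: 'ndkpg'
String 2: 'brkhv'
Compare each position: pos 0: 'n'!='b', pos 1: 'd'!='r', pos 2: 'k'=='k', pos 3: 'p'!='h', pos 4: 'g'!='v'
Differing positions: 4
Hamming distance: 4


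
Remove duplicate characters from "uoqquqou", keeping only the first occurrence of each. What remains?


Input: 'uoqquqou'
Operation: keep first occurrence of each character
Scan: s[0]='u' new -> keep; s[1]='o' new -> keep; s[2]='q' new -> keep; s[3]='q' seen -> skip; s[4]='u' seen -> skip; s[5]='q' seen -> skip; s[6]='o' seen -> skip; s[7]='u' seen -> skip
Result: uoq


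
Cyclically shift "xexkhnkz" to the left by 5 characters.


Input: 'xexkhnkz', shift = 5
Operation: split at index 5 and swap parts
Front part s[0:5] = 'xexkh'
Back part s[5:] = 'nkz'
Rotated = back + front = 'nkz' + 'xexkh'
Result: nkzxexkh


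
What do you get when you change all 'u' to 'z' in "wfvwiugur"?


Input string: 'wfvwiugur'
Operation: replace 'u' with 'z'
Positions of 'u': 5, 7
After replacement: wfvwizgzr


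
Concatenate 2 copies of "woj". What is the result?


Input string: 'woj'
Operation: repeat 2 times
Concatenation: 'woj' + 'woj'
Result: wojwoj


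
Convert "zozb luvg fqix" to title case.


Input string: 'zozb luvg fqix'
Operation: capitalize first letter of each word
Word transformations: 'zozb'->'Zozb', 'luvg'->'Luvg', 'fqix'->'Fqix'
Result: Zozb Luvg Fqix


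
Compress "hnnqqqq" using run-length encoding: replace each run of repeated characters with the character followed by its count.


Input: 'hnnqqqq'
Operation: identify consecutive runs
Runs: 'h' -> h1, 'nn' -> n2, 'qqqq' -> q4
Encoded: h1n2q4


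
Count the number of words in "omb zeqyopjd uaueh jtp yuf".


Input string: 'omb zeqyopjd uaueh jtp yuf'
Operation: split by spaces
Words found: 'omb', 'zeqyopjd', 'uaueh', 'jtp', 'yuf'
Word count: 5


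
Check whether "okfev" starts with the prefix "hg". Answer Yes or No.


Input string: 'okfev'
Prefix to check: 'hg'
First 2 characters of input: 'ok'
Match: False
Result: No


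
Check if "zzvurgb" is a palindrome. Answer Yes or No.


Input string: 'zzvurgb'
Reversed: 'bgruvzz'
Compare pairs: s[0]='z' vs s[6]='b' (mismatch), s[1]='z' vs s[5]='g' (mismatch), s[2]='v' vs s[4]='r' (mismatch)
Palindrome: No


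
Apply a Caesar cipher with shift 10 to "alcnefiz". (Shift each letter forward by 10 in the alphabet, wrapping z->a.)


Input: 'alcnefiz', shift = 10
Operation: for each letter, (position + 10) mod 26
Mapping: 'a'(0+10=10)->'k', 'l'(11+10=21)->'v', 'c'(2+10=12)->'m', 'n'(13+10=23)->'x', 'e'(4+10=14)->'o', 'f'(5+10=15)->'p', 'i'(8+10=18)->'s', 'z'(25+10=35, 35 mod 26=9)->'j'
Result: kvmxopsj


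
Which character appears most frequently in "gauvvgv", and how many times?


Input: 'gauvvgv'
Operation: tally each character
Counts: 'a':1, 'g':2, 'u':1, 'v':3
Maximum: 'v' appears 3 times


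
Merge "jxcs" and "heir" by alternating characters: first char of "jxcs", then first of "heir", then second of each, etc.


String 1: 'jxcs'
String 2: 'heir'
Operation: alternate characters
Pairs: 'j'+'h', 'x'+'e', 'c'+'i', 's'+'r'
Result: jhxecisr


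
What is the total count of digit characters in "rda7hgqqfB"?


Input string: 'rda7hgqqfB'
Operation: count digit characters (0-9)
Scan: 'r', 'd', 'a', '7'(digit), 'h', 'g', 'q', 'q', 'f', 'B'
Digits found: 1
Result: 1


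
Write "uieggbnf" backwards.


Input string: 'uieggbnf'
Operation: reverse character order
Original order: 'u' -> 'i' -> 'e' -> 'g' -> 'g' -> 'b' -> 'n' -> 'f'
Reversed order: 'f' -> 'n' -> 'b' -> 'g' -> 'g' -> 'e' -> 'i' -> 'u'
Result: fnbggeiu


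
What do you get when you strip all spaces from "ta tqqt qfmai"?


Input string: 'ta tqqt qfmai'
Operation: remove all spaces
Words: 'ta', 'tqqt', 'qfmai'
Join without spaces: tatqqtqfmai


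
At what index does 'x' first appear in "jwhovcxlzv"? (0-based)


Input string: 'jwhovcxlzv'
Target: 'x'
Scanning left to right: s[0]='j', s[1]='w', s[2]='h', s[3]='o', s[4]='v', s[5]='c', s[6]='x'
First match at index: 6


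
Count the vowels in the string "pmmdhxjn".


Input string: 'pmmdhxjn'
Operation: count vowels (a, e, i, o, u)
Scan: s[0]='p', s[1]='m', s[2]='m', s[3]='d', s[4]='h', s[5]='x', s[6]='j', s[7]='n'
Vowels found: 0
Result: 0


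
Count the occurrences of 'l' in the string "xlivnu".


Input string: 'xlivnu'
Target character: 'l'
Scan each position: s[1]='l'
Matches found at indices: 1
Total: 1


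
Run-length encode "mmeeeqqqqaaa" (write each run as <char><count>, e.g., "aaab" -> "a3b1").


Input: 'mmeeeqqqqaaa'
Operation: identify consecutive runs
Runs: 'mm' -> m2, 'eee' -> e3, 'qqqq' -> q4, 'aaa' -> a3
Encoded: m2e3q4a3


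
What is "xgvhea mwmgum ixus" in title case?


Input string: 'xgvhea mwmgum ixus'
Operation: capitalize first letter of each word
Word transformations: 'xgvhea'->'Xgvhea', 'mwmgum'->'Mwmgum', 'ixus'->'Ixus'
Result: Xgvhea Mwmgum Ixus


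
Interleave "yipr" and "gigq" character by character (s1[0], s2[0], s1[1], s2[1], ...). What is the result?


String 1: 'yipr'
String 2: 'gigq'
Operation: alternate characters
Pairs: 'y'+'g', 'i'+'i', 'p'+'g', 'r'+'q'
Result: ygiipgrq


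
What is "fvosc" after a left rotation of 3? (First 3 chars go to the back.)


Input: 'fvosc', shift = 3
Operation: split at index 3 and swap parts
Front part s[0:3] = 'fvo'
Back part s[3:] = 'sc'
Rotated = back + front = 'sc' + 'fvo'
Result: scfvo


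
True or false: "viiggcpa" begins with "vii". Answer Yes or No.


Input string: 'viiggcpa'
Prefix to check: 'vii'
First 3 characters of input: 'vii'
Match: True
Result: Yes


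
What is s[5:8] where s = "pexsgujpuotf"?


Input string: 'pexsgujpuotf'
Operation: slice [5:8]
Extract characters: s[5]='u', s[6]='j', s[7]='p'
Result: ujp


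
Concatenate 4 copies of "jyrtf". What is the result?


Input string: 'jyrtf'
Operation: repeat 4 times
Concatenation: 'jyrtf' + 'jyrtf' + 'jyrtf' + 'jyrtf'
Result: jyrtfjyrtfjyrtfjyrtf


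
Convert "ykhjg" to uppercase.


Input string: 'ykhjg'
Operation: convert each letter to uppercase
Mapping: 'y'->'Y', 'k'->'K', 'h'->'H', 'j'->'J', 'g'->'G'
Result: YKHJG


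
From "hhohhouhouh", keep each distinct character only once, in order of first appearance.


Input: 'hhohhouhouh'
Operation: keep first occurrence of each character
Scan: s[0]='h' new -> keep; s[1]='h' seen -> skip; s[2]='o' new -> keep; s[3]='h' seen -> skip; s[4]='h' seen -> skip; s[5]='o' seen -> skip; s[6]='u' new -> keep; s[7]='h' seen -> skip; s[8]='o' seen -> skip; s[9]='u' seen -> skip; s[10]='h' seen -> skip
Result: hou


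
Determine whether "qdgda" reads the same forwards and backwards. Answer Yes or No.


Input string: 'qdgda'
Reversed: 'adgdq'
Compare pairs: s[0]='q' vs s[4]='a' (mismatch), s[1]='d' vs s[3]='d' (match)
Palindrome: No


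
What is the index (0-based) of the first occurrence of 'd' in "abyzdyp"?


Input string: 'abyzdyp'
Target: 'd'
Scanning left to right: s[0]='a', s[1]='b', s[2]='y', s[3]='z', s[4]='d'
First match at index: 4


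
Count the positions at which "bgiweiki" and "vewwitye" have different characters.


String 1: 'bgiweiki'
String 2: 'vewwitye'
Compare each position: pos 0: 'b'!='v', pos 1: 'g'!='e', pos 2: 'i'!='w', pos 3: 'w'=='w', pos 4: 'e'!='i', pos 5: 'i'!='t', pos 6: 'k'!='y', pos 7: 'i'!='e'
Differing positions: 7
Hamming distance: 7


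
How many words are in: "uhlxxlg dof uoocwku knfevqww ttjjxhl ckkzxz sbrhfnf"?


Input string: 'uhlxxlg dof uoocwku knfevqww ttjjxhl ckkzxz sbrhfnf'
Operation: split by spaces
Words found: 'uhlxxlg', 'dof', 'uoocwku', 'knfevqww', 'ttjjxhl', 'ckkzxz', 'sbrhfnf'
Word count: 7


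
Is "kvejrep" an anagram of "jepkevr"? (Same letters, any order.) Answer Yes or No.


String 1: 'jepkevr' -> sorted: 'eejkprv'
String 2: 'kvejrep' -> sorted: 'eejkprv'
Compare sorted forms: 'eejkprv' == 'eejkprv'
Anagram: Yes


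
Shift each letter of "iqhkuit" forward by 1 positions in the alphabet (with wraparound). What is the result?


Input: 'iqhkuit', shift = 1
Operation: for each letter, (position + 1) mod 26
Mapping: 'i'(8+1=9)->'j', 'q'(16+1=17)->'r', 'h'(7+1=8)->'i', 'k'(10+1=11)->'l', 'u'(20+1=21)->'v', 'i'(8+1=9)->'j', 't'(19+1=20)->'u'
Result: jrilvju


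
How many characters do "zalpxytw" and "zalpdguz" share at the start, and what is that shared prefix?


String 1: 'zalpxytw'
String 2: 'zalpdguz'
Compare position by position:
pos 0: 'z' vs 'z' match
pos 1: 'a' vs 'a' match
pos 2: 'l' vs 'l' match
pos 3: 'p' vs 'p' match
pos 4: 'x' vs 'd' differ -> stop
Longest common prefix: "zalp" (length 4)


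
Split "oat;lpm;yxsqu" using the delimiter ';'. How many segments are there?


Input string: 'oat;lpm;yxsqu'
Delimiter: ';'
Split result: 'oat', 'lpm', 'yxsqu'
Number of parts: 3


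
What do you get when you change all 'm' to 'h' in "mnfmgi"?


Input string: 'mnfmgi'
Operation: replace 'm' with 'h'
Positions of 'm': 0, 3
After replacement: hnfhgi


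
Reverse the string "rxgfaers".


Input string: 'rxgfaers'
Operation: reverse character order
Original order: 'r' -> 'x' -> 'g' -> 'f' -> 'a' -> 'e' -> 'r' -> 's'
Reversed order: 's' -> 'r' -> 'e' -> 'a' -> 'f' -> 'g' -> 'x' -> 'r'
Result: sreafgxr


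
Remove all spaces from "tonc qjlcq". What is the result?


Input string: 'tonc qjlcq'
Operation: remove all spaces
Words: 'tonc', 'qjlcq'
Join without spaces: toncqjlcq


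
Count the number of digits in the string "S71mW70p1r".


Input string: 'S71mW70p1r'
Operation: count digit characters (0-9)
Scan: 'S', '7'(digit), '1'(digit), 'm', 'W', '7'(digit), '0'(digit), 'p', '1'(digit), 'r'
Digits found: 5
Result: 5


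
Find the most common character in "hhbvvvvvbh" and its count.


Input: 'hhbvvvvvbh'
Operation: tally each character
Counts: 'b':2, 'h':3, 'v':5
Maximum: 'v' appears 5 times


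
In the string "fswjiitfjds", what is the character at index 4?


Input string: 'fswjiitfjds'
Operation: get character at index 4
Index mapping: s[0]='f', s[1]='s', s[2]='w', s[3]='j', s[4]='i'
Result: 'i'


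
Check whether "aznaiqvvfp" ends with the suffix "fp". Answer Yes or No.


Input string: 'aznaiqvvfp'
Suffix to check: 'fp'
Last 2 characters of input: 'fp'
Match: True
Result: Yes


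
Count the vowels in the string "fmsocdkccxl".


Input string: 'fmsocdkccxl'
Operation: count vowels (a, e, i, o, u)
Scan: s[0]='f', s[1]='m', s[2]='s', s[3]='o' (vowel), s[4]='c', s[5]='d', s[6]='k', s[7]='c', s[8]='c', s[9]='x', s[10]='l'
Vowels found: 1
Result: 1


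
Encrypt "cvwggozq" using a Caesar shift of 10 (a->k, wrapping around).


Input: 'cvwggozq', shift = 10
Operation: for each letter, (position + 10) mod 26
Mapping: 'c'(2+10=12)->'m', 'v'(21+10=31, 31 mod 26=5)->'f', 'w'(22+10=32, 32 mod 26=6)->'g', 'g'(6+10=16)->'q', 'g'(6+10=16)->'q', 'o'(14+10=24)->'y', 'z'(25+10=35, 35 mod 26=9)->'j', 'q'(16+10=26, 26 mod 26=0)->'a'
Result: mfgqqyja


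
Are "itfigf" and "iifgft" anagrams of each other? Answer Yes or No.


String 1: 'itfigf' -> sorted: 'ffgiit'
String 2: 'iifgft' -> sorted: 'ffgiit'
Compare sorted forms: 'ffgiit' == 'ffgiit'
Anagram: Yes


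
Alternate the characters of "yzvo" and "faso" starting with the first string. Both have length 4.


String 1: 'yzvo'
String 2: 'faso'
Operation: alternate characters
Pairs: 'y'+'f', 'z'+'a', 'v'+'s', 'o'+'o'
Result: yfzavsoo


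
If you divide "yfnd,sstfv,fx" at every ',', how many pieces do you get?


Input string: 'yfnd,sstfv,fx'
Delimiter: ','
Split result: 'yfnd', 'sstfv', 'fx'
Number of parts: 3


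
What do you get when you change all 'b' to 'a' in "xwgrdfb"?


Input string: 'xwgrdfb'
Operation: replace 'b' with 'a'
Positions of 'b': 6
After replacement: xwgrdfa


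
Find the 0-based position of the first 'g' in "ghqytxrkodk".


Input string: 'ghqytxrkodk'
Target: 'g'
Scanning left to right: s[0]='g'
First match at index: 0


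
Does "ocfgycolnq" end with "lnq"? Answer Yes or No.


Input string: 'ocfgycolnq'
Suffix to check: 'lnq'
Last 3 characters of input: 'lnq'
Match: True
Result: Yes


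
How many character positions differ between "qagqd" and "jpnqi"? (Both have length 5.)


String 1: 'qagqd'
String 2: 'jpnqi'
Compare each position: pos 0: 'q'!='j', pos 1: 'a'!='p', pos 2: 'g'!='n', pos 3: 'q'=='q', pos 4: 'd'!='i'
Differing positions: 4
Hamming distance: 4


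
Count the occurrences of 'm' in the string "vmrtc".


Input string: 'vmrtc'
Target character: 'm'
Scan each position: s[1]='m'
Matches found at indices: 1
Total: 1


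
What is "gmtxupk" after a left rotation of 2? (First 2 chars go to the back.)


Input: 'gmtxupk', shift = 2
Operation: split at index 2 and swap parts
Front part s[0:2] = 'gm'
Back part s[2:] = 'txupk'
Rotated = back + front = 'txupk' + 'gm'
Result: txupkgm


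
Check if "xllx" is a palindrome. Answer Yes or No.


Input string: 'xllx'
Reversed: 'xllx'
Compare pairs: s[0]='x' vs s[3]='x' (match), s[1]='l' vs s[2]='l' (match)
Palindrome: Yes


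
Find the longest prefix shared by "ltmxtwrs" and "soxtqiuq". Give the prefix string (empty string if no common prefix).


String 1: 'ltmxtwrs'
String 2: 'soxtqiuq'
Compare position by position:
pos 0: 'l' vs 's' differ -> stop
Longest common prefix: "" (length 0)


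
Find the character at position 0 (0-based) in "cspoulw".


Input string: 'cspoulw'
Operation: get character at index 0
Index mapping: s[0]='c'
Result: 'c'


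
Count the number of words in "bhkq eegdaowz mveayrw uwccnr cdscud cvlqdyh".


Input string: 'bhkq eegdaowz mveayrw uwccnr cdscud cvlqdyh'
Operation: split by spaces
Words found: 'bhkq', 'eegdaowz', 'mveayrw', 'uwccnr', 'cdscud', 'cvlqdyh'
Word count: 6


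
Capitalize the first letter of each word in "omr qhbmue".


Input string: 'omr qhbmue'
Operation: capitalize first letter of each word
Word transformations: 'omr'->'Omr', 'qhbmue'->'Qhbmue'
Result: Omr Qhbmue


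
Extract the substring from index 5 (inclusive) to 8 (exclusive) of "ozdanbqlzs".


Input string: 'ozdanbqlzs'
Operation: slice [5:8]
Extract characters: s[5]='b', s[6]='q', s[7]='l'
Result: bql


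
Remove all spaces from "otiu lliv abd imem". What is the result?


Input string: 'otiu lliv abd imem'
Operation: remove all spaces
Words: 'otiu', 'lliv', 'abd', 'imem'
Join without spaces: otiullivabdimem


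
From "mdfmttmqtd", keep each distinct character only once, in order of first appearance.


Input: 'mdfmttmqtd'
Operation: keep first occurrence of each character
Scan: s[0]='m' new -> keep; s[1]='d' new -> keep; s[2]='f' new -> keep; s[3]='m' seen -> skip; s[4]='t' new -> keep; s[5]='t' seen -> skip; s[6]='m' seen -> skip; s[7]='q' new -> keep; s[8]='t' seen -> skip; s[9]='d' seen -> skip
Result: mdftq


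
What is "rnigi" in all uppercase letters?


Input string: 'rnigi'
Operation: convert each letter to uppercase
Mapping: 'r'->'R', 'n'->'N', 'i'->'I', 'g'->'G', 'i'->'I'
Result: RNIGI


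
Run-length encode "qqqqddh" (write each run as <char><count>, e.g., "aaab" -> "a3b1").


Input: 'qqqqddh'
Operation: identify consecutive runs
Runs: 'qqqq' -> q4, 'dd' -> d2, 'h' -> h1
Encoded: q4d2h1


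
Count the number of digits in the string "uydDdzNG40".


Input string: 'uydDdzNG40'
Operation: count digit characters (0-9)
Scan: 'u', 'y', 'd', 'D', 'd', 'z', 'N', 'G', '4'(digit), '0'(digit)
Digits found: 2
Result: 2


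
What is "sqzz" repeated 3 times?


Input string: 'sqzz'
Operation: repeat 3 times
Concatenation: 'sqzz' + 'sqzz' + 'sqzz'
Result: sqzzsqzzsqzz


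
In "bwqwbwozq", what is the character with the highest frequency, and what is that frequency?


Input: 'bwqwbwozq'
Operation: tally each character
Counts: 'b':2, 'o':1, 'q':2, 'w':3, 'z':1
Maximum: 'w' appears 3 times


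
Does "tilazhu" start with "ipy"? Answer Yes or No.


Input string: 'tilazhu'
Prefix to check: 'ipy'
First 3 characters of input: 'til'
Match: False
Result: No


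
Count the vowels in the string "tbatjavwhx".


Input string: 'tbatjavwhx'
Operation: count vowels (a, e, i, o, u)
Scan: s[0]='t', s[1]='b', s[2]='a' (vowel), s[3]='t', s[4]='j', s[5]='a' (vowel), s[6]='v', s[7]='w', s[8]='h', s[9]='x'
Vowels found: 2
Result: 2


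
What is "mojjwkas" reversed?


Input string: 'mojjwkas'
Operation: reverse character order
Original order: 'm' -> 'o' -> 'j' -> 'j' -> 'w' -> 'k' -> 'a' -> 's'
Reversed order: 's' -> 'a' -> 'k' -> 'w' -> 'j' -> 'j' -> 'o' -> 'm'
Result: sakwjjom


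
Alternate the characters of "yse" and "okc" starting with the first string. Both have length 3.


String 1: 'yse'
String 2: 'okc'
Operation: alternate characters
Pairs: 'y'+'o', 's'+'k', 'e'+'c'
Result: yoskec


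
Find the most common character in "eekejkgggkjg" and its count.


Input: 'eekejkgggkjg'
Operation: tally each character
Counts: 'e':3, 'g':4, 'j':2, 'k':3
Maximum: 'g' appears 4 times


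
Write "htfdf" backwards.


Input string: 'htfdf'
Operation: reverse character order
Original order: 'h' -> 't' -> 'f' -> 'd' -> 'f'
Reversed order: 'f' -> 'd' -> 'f' -> 't' -> 'h'
Result: fdfth


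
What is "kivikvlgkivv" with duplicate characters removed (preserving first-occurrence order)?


Input: 'kivikvlgkivv'
Operation: keep first occurrence of each character
Scan: s[0]='k' new -> keep; s[1]='i' new -> keep; s[2]='v' new -> keep; s[3]='i' seen -> skip; s[4]='k' seen -> skip; s[5]='v' seen -> skip; s[6]='l' new -> keep; s[7]='g' new -> keep; s[8]='k' seen -> skip; s[9]='i' seen -> skip; s[10]='v' seen -> skip; s[11]='v' seen -> skip
Result: kivlg


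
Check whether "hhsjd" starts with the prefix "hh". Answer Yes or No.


Input string: 'hhsjd'
Prefix to check: 'hh'
First 2 characters of input: 'hh'
Match: True
Result: Yes


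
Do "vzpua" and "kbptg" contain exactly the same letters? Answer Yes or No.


String 1: 'vzpua' -> sorted: 'apuvz'
String 2: 'kbptg' -> sorted: 'bgkpt'
Compare sorted forms: 'apuvz' != 'bgkpt'
Anagram: No


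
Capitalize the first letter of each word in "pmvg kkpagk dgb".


Input string: 'pmvg kkpagk dgb'
Operation: capitalize first letter of each word
Word transformations: 'pmvg'->'Pmvg', 'kkpagk'->'Kkpagk', 'dgb'->'Dgb'
Result: Pmvg Kkpagk Dgb


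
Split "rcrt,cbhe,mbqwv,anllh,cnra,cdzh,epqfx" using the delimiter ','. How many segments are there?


Input string: 'rcrt,cbhe,mbqwv,anllh,cnra,cdzh,epqfx'
Delimiter: ','
Split result: 'rcrt', 'cbhe', 'mbqwv', 'anllh', 'cnra', 'cdzh', 'epqfx'
Number of parts: 7


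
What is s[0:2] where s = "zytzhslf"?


Input string: 'zytzhslf'
Operation: slice [0:2]
Extract characters: s[0]='z', s[1]='y'
Result: zy


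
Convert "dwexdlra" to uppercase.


Input string: 'dwexdlra'
Operation: convert each letter to uppercase
Mapping: 'd'->'D', 'w'->'W', 'e'->'E', 'x'->'X', 'd'->'D', 'l'->'L', 'r'->'R', 'a'->'A'
Result: DWEXDLRA


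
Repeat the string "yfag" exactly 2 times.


Input string: 'yfag'
Operation: repeat 2 times
Concatenation: 'yfag' + 'yfag'
Result: yfagyfag


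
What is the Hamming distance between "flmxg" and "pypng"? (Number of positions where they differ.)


String 1: 'flmxg'
String 2: 'pypng'
Compare each position: pos 0: 'f'!='p', pos 1: 'l'!='y', pos 2: 'm'!='p', pos 3: 'x'!='n', pos 4: 'g'=='g'
Differing positions: 4
Hamming distance: 4


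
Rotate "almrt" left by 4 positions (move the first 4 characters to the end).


Input: 'almrt', shift = 4
Operation: split at index 4 and swap parts
Front part s[0:4] = 'almr'
Back part s[4:] = 't'
Rotated = back + front = 't' + 'almr'
Result: talmr


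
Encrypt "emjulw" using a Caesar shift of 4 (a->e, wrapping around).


Input: 'emjulw', shift = 4
Operation: for each letter, (position + 4) mod 26
Mapping: 'e'(4+4=8)->'i', 'm'(12+4=16)->'q', 'j'(9+4=13)->'n', 'u'(20+4=24)->'y', 'l'(11+4=15)->'p', 'w'(22+4=26, 26 mod 26=0)->'a'
Result: iqnypa


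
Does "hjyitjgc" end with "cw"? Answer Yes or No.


Input string: 'hjyitjgc'
Suffix to check: 'cw'
Last 2 characters of input: 'gc'
Match: False
Result: No


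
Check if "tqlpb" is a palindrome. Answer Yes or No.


Input string: 'tqlpb'
Reversed: 'bplqt'
Compare pairs: s[0]='t' vs s[4]='b' (mismatch), s[1]='q' vs s[3]='p' (mismatch)
Palindrome: No


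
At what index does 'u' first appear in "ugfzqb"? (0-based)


Input string: 'ugfzqb'
Target: 'u'
Scanning left to right: s[0]='u'
First match at index: 0


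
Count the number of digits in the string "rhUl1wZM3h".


Input string: 'rhUl1wZM3h'
Operation: count digit characters (0-9)
Scan: 'r', 'h', 'U', 'l', '1'(digit), 'w', 'Z', 'M', '3'(digit), 'h'
Digits found: 2
Result: 2


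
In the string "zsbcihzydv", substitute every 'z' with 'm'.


Input string: 'zsbcihzydv'
Operation: replace 'z' with 'm'
Positions of 'z': 0, 6
After replacement: msbcihmydv


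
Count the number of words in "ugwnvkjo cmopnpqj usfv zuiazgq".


Input string: 'ugwnvkjo cmopnpqj usfv zuiazgq'
Operation: split by spaces
Words found: 'ugwnvkjo', 'cmopnpqj', 'usfv', 'zuiazgq'
Word count: 4


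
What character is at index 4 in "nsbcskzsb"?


Input string: 'nsbcskzsb'
Operation: get character at index 4
Index mapping: s[0]='n', s[1]='s', s[2]='b', s[3]='c', s[4]='s'
Result: 's'


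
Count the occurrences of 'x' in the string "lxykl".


Input string: 'lxykl'
Target character: 'x'
Scan each position: s[1]='x'
Matches found at indices: 1
Total: 1


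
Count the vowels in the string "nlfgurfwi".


Input string: 'nlfgurfwi'
Operation: count vowels (a, e, i, o, u)
Scan: s[0]='n', s[1]='l', s[2]='f', s[3]='g', s[4]='u' (vowel), s[5]='r', s[6]='f', s[7]='w', s[8]='i' (vowel)
Vowels found: 2
Result: 2


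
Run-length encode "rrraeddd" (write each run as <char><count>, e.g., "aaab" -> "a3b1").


Input: 'rrraeddd'
Operation: identify consecutive runs
Runs: 'rrr' -> r3, 'a' -> a1, 'e' -> e1, 'ddd' -> d3
Encoded: r3a1e1d3


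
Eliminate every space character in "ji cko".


Input string: 'ji cko'
Operation: remove all spaces
Words: 'ji', 'cko'
Join without spaces: jicko


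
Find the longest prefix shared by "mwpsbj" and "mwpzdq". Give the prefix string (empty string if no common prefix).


String 1: 'mwpsbj'
String 2: 'mwpzdq'
Compare position by position:
pos 0: 'm' vs 'm' match
pos 1: 'w' vs 'w' match
pos 2: 'p' vs 'p' match
pos 3: 's' vs 'z' differ -> stop
Longest common prefix: "mwp" (length 3)


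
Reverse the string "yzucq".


Input string: 'yzucq'
Operation: reverse character order
Original order: 'y' -> 'z' -> 'u' -> 'c' -> 'q'
Reversed order: 'q' -> 'c' -> 'u' -> 'z' -> 'y'
Result: qcuzy


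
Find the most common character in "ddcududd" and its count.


Input: 'ddcududd'
Operation: tally each character
Counts: 'c':1, 'd':5, 'u':2
Maximum: 'd' appears 5 times


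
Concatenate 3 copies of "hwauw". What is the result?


Input string: 'hwauw'
Operation: repeat 3 times
Concatenation: 'hwauw' + 'hwauw' + 'hwauw'
Result: hwauwhwauwhwauw


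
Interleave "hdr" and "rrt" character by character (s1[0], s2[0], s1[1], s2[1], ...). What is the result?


String 1: 'hdr'
String 2: 'rrt'
Operation: alternate characters
Pairs: 'h'+'r', 'd'+'r', 'r'+'t'
Result: hrdrrt


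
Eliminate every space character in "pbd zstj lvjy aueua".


Input string: 'pbd zstj lvjy aueua'
Operation: remove all spaces
Words: 'pbd', 'zstj', 'lvjy', 'aueua'
Join without spaces: pbdzstjlvjyaueua


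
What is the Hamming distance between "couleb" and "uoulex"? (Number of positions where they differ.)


String 1: 'couleb'
String 2: 'uoulex'
Compare each position: pos 0: 'c'!='u', pos 1: 'o'=='o', pos 2: 'u'=='u', pos 3: 'l'=='l', pos 4: 'e'=='e', pos 5: 'b'!='x'
Differing positions: 2
Hamming distance: 2


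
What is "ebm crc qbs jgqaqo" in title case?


Input string: 'ebm crc qbs jgqaqo'
Operation: capitalize first letter of each word
Word transformations: 'ebm'->'Ebm', 'crc'->'Crc', 'qbs'->'Qbs', 'jgqaqo'->'Jgqaqo'
Result: Ebm Crc Qbs Jgqaqo


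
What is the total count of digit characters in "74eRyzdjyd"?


Input string: '74eRyzdjyd'
Operation: count digit characters (0-9)
Scan: '7'(digit), '4'(digit), 'e', 'R', 'y', 'z', 'd', 'j', 'y', 'd'
Digits found: 2
Result: 2


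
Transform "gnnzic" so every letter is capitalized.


Input string: 'gnnzic'
Operation: convert each letter to uppercase
Mapping: 'g'->'G', 'n'->'N', 'n'->'N', 'z'->'Z', 'i'->'I', 'c'->'C'
Result: GNNZIC


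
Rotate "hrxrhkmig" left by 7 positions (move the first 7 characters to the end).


Input: 'hrxrhkmig', shift = 7
Operation: split at index 7 and swap parts
Front part s[0:7] = 'hrxrhkm'
Back part s[7:] = 'ig'
Rotated = back + front = 'ig' + 'hrxrhkm'
Result: ighrxrhkm


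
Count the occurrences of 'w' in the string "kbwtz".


Input string: 'kbwtz'
Target character: 'w'
Scan each position: s[2]='w'
Matches found at indices: 2
Total: 1


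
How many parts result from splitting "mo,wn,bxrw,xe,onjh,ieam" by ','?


Input string: 'mo,wn,bxrw,xe,onjh,ieam'
Delimiter: ','
Split result: 'mo', 'wn', 'bxrw', 'xe', 'onjh', 'ieam'
Number of parts: 6


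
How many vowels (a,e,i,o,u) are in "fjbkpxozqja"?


Input string: 'fjbkpxozqja'
Operation: count vowels (a, e, i, o, u)
Scan: s[0]='f', s[1]='j', s[2]='b', s[3]='k', s[4]='p', s[5]='x', s[6]='o' (vowel), s[7]='z', s[8]='q', s[9]='j', s[10]='a' (vowel)
Vowels found: 2
Result: 2


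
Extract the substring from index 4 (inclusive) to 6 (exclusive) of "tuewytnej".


Input string: 'tuewytnej'
Operation: slice [4:6]
Extract characters: s[4]='y', s[5]='t'
Result: yt


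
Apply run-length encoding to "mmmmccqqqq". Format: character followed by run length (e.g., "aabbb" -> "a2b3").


Input: 'mmmmccqqqq'
Operation: identify consecutive runs
Runs: 'mmmm' -> m4, 'cc' -> c2, 'qqqq' -> q4
Encoded: m4c2q4


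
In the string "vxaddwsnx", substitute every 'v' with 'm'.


Input string: 'vxaddwsnx'
Operation: replace 'v' with 'm'
Positions of 'v': 0
After replacement: mxaddwsnx


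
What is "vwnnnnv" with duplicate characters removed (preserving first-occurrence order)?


Input: 'vwnnnnv'
Operation: keep first occurrence of each character
Scan: s[0]='v' new -> keep; s[1]='w' new -> keep; s[2]='n' new -> keep; s[3]='n' seen -> skip; s[4]='n' seen -> skip; s[5]='n' seen -> skip; s[6]='v' seen -> skip
Result: vwn


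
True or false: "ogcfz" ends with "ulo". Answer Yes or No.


Input string: 'ogcfz'
Suffix to check: 'ulo'
Last 3 characters of input: 'cfz'
Match: False
Result: No


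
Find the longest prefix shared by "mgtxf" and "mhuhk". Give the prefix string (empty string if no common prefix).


String 1: 'mgtxf'
String 2: 'mhuhk'
Compare position by position:
pos 0: 'm' vs 'm' match
pos 1: 'g' vs 'h' differ -> stop
Longest common prefix: "m" (length 1)


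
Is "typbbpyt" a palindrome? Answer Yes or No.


Input string: 'typbbpyt'
Reversed: 'typbbpyt'
Compare pairs: s[0]='t' vs s[7]='t' (match), s[1]='y' vs s[6]='y' (match), s[2]='p' vs s[5]='p' (match), s[3]='b' vs s[4]='b' (match)
Palindrome: Yes


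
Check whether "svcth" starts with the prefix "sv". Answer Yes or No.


Input string: 'svcth'
Prefix to check: 'sv'
First 2 characters of input: 'sv'
Match: True
Result: Yes


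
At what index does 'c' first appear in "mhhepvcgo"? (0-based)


Input string: 'mhhepvcgo'
Target: 'c'
Scanning left to right: s[0]='m', s[1]='h', s[2]='h', s[3]='e', s[4]='p', s[5]='v', s[6]='c'
First match at index: 6


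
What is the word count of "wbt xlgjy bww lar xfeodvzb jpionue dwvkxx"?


Input string: 'wbt xlgjy bww lar xfeodvzb jpionue dwvkxx'
Operation: split by spaces
Words found: 'wbt', 'xlgjy', 'bww', 'lar', 'xfeodvzb', 'jpionue', 'dwvkxx'
Word count: 7


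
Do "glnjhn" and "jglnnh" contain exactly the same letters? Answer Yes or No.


String 1: 'glnjhn' -> sorted: 'ghjlnn'
String 2: 'jglnnh' -> sorted: 'ghjlnn'
Compare sorted forms: 'ghjlnn' == 'ghjlnn'
Anagram: Yes


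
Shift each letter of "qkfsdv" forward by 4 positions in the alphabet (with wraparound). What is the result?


Input: 'qkfsdv', shift = 4
Operation: for each letter, (position + 4) mod 26
Mapping: 'q'(16+4=20)->'u', 'k'(10+4=14)->'o', 'f'(5+4=9)->'j', 's'(18+4=22)->'w', 'd'(3+4=7)->'h', 'v'(21+4=25)->'z'
Result: uojwhz


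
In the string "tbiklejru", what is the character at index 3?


Input string: 'tbiklejru'
Operation: get character at index 3
Index mapping: s[0]='t', s[1]='b', s[2]='i', s[3]='k'
Result: 'k'


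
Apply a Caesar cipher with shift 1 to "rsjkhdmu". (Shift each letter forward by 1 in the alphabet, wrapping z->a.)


Input: 'rsjkhdmu', shift = 1
Operation: for each letter, (position + 1) mod 26
Mapping: 'r'(17+1=18)->'s', 's'(18+1=19)->'t', 'j'(9+1=10)->'k', 'k'(10+1=11)->'l', 'h'(7+1=8)->'i', 'd'(3+1=4)->'e', 'm'(12+1=13)->'n', 'u'(20+1=21)->'v'
Result: stklienv


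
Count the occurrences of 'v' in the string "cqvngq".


Input string: 'cqvngq'
Target character: 'v'
Scan each position: s[2]='v'
Matches found at indices: 2
Total: 1


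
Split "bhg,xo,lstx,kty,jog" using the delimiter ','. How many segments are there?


Input string: 'bhg,xo,lstx,kty,jog'
Delimiter: ','
Split result: 'bhg', 'xo', 'lstx', 'kty', 'jog'
Number of parts: 5


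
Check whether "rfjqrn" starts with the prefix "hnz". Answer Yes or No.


Input string: 'rfjqrn'
Prefix to check: 'hnz'
First 3 characters of input: 'rfj'
Match: False
Result: No


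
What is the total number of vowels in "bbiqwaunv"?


Input string: 'bbiqwaunv'
Operation: count vowels (a, e, i, o, u)
Scan: s[0]='b', s[1]='b', s[2]='i' (vowel), s[3]='q', s[4]='w', s[5]='a' (vowel), s[6]='u' (vowel), s[7]='n', s[8]='v'
Vowels found: 3
Result: 3


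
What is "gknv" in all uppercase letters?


Input string: 'gknv'
Operation: convert each letter to uppercase
Mapping: 'g'->'G', 'k'->'K', 'n'->'N', 'v'->'V'
Result: GKNV


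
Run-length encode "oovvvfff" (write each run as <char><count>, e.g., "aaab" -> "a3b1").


Input: 'oovvvfff'
Operation: identify consecutive runs
Runs: 'oo' -> o2, 'vvv' -> v3, 'fff' -> f3
Encoded: o2v3f3


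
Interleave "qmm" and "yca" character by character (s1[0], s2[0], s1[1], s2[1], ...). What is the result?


String 1: 'qmm'
String 2: 'yca'
Operation: alternate characters
Pairs: 'q'+'y', 'm'+'c', 'm'+'a'
Result: qymcma


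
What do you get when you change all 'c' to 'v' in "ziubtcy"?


Input string: 'ziubtcy'
Operation: replace 'c' with 'v'
Positions of 'c': 5
After replacement: ziubtvy


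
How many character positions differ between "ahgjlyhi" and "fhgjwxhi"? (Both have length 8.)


String 1: 'ahgjlyhi'
String 2: 'fhgjwxhi'
Compare each position: pos 0: 'a'!='f', pos 1: 'h'=='h', pos 2: 'g'=='g', pos 3: 'j'=='j', pos 4: 'l'!='w', pos 5: 'y'!='x', pos 6: 'h'=='h', pos 7: 'i'=='i'
Differing positions: 3
Hamming distance: 3


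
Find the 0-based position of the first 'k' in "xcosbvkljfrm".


Input string: 'xcosbvkljfrm'
Target: 'k'
Scanning left to right: s[0]='x', s[1]='c', s[2]='o', s[3]='s', s[4]='b', s[5]='v', s[6]='k'
First match at index: 6


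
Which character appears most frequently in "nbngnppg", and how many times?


Input: 'nbngnppg'
Operation: tally each character
Counts: 'b':1, 'g':2, 'n':3, 'p':2
Maximum: 'n' appears 3 times


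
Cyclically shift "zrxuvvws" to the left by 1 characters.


Input: 'zrxuvvws', shift = 1
Operation: split at index 1 and swap parts
Front part s[0:1] = 'z'
Back part s[1:] = 'rxuvvws'
Rotated = back + front = 'rxuvvws' + 'z'
Result: rxuvvwsz


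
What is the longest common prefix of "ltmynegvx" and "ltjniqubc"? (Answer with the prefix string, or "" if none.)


String 1: 'ltmynegvx'
String 2: 'ltjniqubc'
Compare position by position:
pos 0: 'l' vs 'l' match
pos 1: 't' vs 't' match
pos 2: 'm' vs 'j' differ -> stop
Longest common prefix: "lt" (length 2)


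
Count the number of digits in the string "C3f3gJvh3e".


Input string: 'C3f3gJvh3e'
Operation: count digit characters (0-9)
Scan: 'C', '3'(digit), 'f', '3'(digit), 'g', 'J', 'v', 'h', '3'(digit), 'e'
Digits found: 3
Result: 3


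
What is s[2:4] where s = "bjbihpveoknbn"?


Input string: 'bjbihpveoknbn'
Operation: slice [2:4]
Extract characters: s[2]='b', s[3]='i'
Result: bi


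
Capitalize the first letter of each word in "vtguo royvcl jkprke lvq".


Input string: 'vtguo royvcl jkprke lvq'
Operation: capitalize first letter of each word
Word transformations: 'vtguo'->'Vtguo', 'royvcl'->'Royvcl', 'jkprke'->'Jkprke', 'lvq'->'Lvq'
Result: Vtguo Royvcl Jkprke Lvq
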